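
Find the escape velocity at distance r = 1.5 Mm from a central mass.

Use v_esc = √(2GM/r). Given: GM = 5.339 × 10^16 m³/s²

Convert to SI: r = 1.5 Mm = 1.5e+06 m.
Escape velocity comes from setting total energy to zero: ½v² − GM/r = 0 ⇒ v_esc = √(2GM / r).
v_esc = √(2 · 5.339e+16 / 1.5e+06) m/s ≈ 2.668e+05 m/s = 266.8 km/s.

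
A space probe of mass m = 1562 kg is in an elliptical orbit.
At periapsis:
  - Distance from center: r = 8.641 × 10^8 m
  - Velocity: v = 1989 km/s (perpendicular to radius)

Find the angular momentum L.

Convert to SI: v = 1989 km/s = 1.989e+06 m/s.
Since v is perpendicular to r, L = m · v · r.
L = 1562 · 1.989e+06 · 8.641e+08 kg·m²/s ≈ 2.685e+18 kg·m²/s.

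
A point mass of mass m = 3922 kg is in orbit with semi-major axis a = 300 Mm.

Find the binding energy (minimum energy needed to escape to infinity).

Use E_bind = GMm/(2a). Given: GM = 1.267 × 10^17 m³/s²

Convert to SI: a = 300 Mm = 3e+08 m.
Total orbital energy is E = −GMm/(2a); binding energy is E_bind = −E = GMm/(2a).
E_bind = 1.267e+17 · 3922 / (2 · 3e+08) J ≈ 8.282e+11 J = 828.2 GJ.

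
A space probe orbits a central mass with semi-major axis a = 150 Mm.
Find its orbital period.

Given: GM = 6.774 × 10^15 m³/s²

Convert to SI: a = 150 Mm = 1.5e+08 m.
Kepler's third law: T = 2π √(a³ / GM).
Substituting a = 1.5e+08 m and GM = 6.774e+15 m³/s²:
T = 2π √((1.5e+08)³ / 6.774e+15) s
T ≈ 1.402e+05 s = 1.623 days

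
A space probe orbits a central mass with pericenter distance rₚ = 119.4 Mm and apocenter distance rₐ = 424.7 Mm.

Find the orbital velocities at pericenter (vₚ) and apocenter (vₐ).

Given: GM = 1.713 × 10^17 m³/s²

Convert to SI: rₚ = 119.4 Mm = 1.194e+08 m; rₐ = 424.7 Mm = 4.247e+08 m.
Use the vis-viva equation v² = GM(2/r − 1/a) with a = (rₚ + rₐ)/2 = (1.194e+08 + 4.247e+08)/2 = 2.7205e+08 m.
vₚ = √(GM · (2/rₚ − 1/a)) = √(1.713e+17 · (2/1.194e+08 − 1/2.7205e+08)) m/s ≈ 4.733e+04 m/s = 47.33 km/s.
vₐ = √(GM · (2/rₐ − 1/a)) = √(1.713e+17 · (2/4.247e+08 − 1/2.7205e+08)) m/s ≈ 1.331e+04 m/s = 13.31 km/s.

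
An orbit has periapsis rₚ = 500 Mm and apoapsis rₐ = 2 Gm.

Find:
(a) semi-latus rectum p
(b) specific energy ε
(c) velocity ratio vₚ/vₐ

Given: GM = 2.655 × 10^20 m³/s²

Convert to SI: rₚ = 500 Mm = 5e+08 m; rₐ = 2 Gm = 2e+09 m.
(a) From a = (rₚ + rₐ)/2 = 1.25e+09 m and e = (rₐ − rₚ)/(rₐ + rₚ) = 0.6, p = a(1 − e²) = 1.25e+09 · (1 − (0.6)²) ≈ 8e+08 m
(b) With a = (rₚ + rₐ)/2 = 1.25e+09 m, ε = −GM/(2a) = −2.655e+20/(2 · 1.25e+09) J/kg ≈ -1.062e+11 J/kg
(c) Conservation of angular momentum (rₚvₚ = rₐvₐ) gives vₚ/vₐ = rₐ/rₚ = 2e+09/5e+08 ≈ 4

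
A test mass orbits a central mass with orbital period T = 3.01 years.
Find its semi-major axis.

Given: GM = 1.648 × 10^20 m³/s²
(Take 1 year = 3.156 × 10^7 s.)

Convert to SI: T = 3.01 years = 9.49956e+07 s.
Invert Kepler's third law: a = (GM · T² / (4π²))^(1/3).
Substituting T = 9.49956e+07 s and GM = 1.648e+20 m³/s²:
a = (1.648e+20 · (9.49956e+07)² / (4π²))^(1/3) m
a ≈ 3.352e+11 m = 3.352 × 10^11 m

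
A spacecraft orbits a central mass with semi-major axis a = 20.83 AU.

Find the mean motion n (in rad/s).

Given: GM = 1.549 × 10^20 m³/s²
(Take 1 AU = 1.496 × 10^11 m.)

Convert to SI: a = 20.83 AU = 3.11617e+12 m.
n = √(GM / a³).
n = √(1.549e+20 / (3.11617e+12)³) rad/s ≈ 2.263e-09 rad/s.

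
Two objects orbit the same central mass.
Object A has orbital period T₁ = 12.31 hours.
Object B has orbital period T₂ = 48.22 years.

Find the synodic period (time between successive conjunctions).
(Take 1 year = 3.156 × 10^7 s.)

Convert to SI: T₁ = 12.31 hours = 44316 s; T₂ = 48.22 years = 1.52182e+09 s.
T_syn = |T₁ · T₂ / (T₁ − T₂)|.
T_syn = |44316 · 1.52182e+09 / (44316 − 1.52182e+09)| s ≈ 4.432e+04 s = 12.31 hours.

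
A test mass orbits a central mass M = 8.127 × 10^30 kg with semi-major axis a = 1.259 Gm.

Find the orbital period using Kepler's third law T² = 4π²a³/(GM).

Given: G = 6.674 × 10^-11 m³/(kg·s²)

Convert to SI: a = 1.259 Gm = 1.259e+09 m.
GM = G · M = 6.674e-11 · 8.127e+30 = 5.42396e+20 m³/s².
Kepler's third law: T = 2π √(a³ / GM).
Substituting a = 1.259e+09 m and GM = 5.42396e+20 m³/s²:
T = 2π √((1.259e+09)³ / 5.42396e+20) s
T ≈ 1.205e+04 s = 3.348 hours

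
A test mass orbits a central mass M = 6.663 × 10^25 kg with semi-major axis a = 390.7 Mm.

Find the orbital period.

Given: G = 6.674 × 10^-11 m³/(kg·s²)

Convert to SI: a = 390.7 Mm = 3.907e+08 m.
GM = G · M = 6.674e-11 · 6.663e+25 = 4.44689e+15 m³/s².
Kepler's third law: T = 2π √(a³ / GM).
Substituting a = 3.907e+08 m and GM = 4.44689e+15 m³/s²:
T = 2π √((3.907e+08)³ / 4.44689e+15) s
T ≈ 7.276e+05 s = 8.422 days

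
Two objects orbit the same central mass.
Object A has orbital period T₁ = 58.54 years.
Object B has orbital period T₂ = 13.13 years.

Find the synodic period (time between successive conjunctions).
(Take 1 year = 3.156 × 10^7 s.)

Convert to SI: T₁ = 58.54 years = 1.84752e+09 s; T₂ = 13.13 years = 4.14383e+08 s.
T_syn = |T₁ · T₂ / (T₁ − T₂)|.
T_syn = |1.84752e+09 · 4.14383e+08 / (1.84752e+09 − 4.14383e+08)| s ≈ 5.342e+08 s = 16.93 years.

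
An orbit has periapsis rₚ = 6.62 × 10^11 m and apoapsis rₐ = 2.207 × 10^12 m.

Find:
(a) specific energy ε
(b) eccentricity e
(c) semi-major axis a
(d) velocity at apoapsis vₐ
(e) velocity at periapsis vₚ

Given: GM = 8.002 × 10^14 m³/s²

(a) With a = (rₚ + rₐ)/2 = 1.4345e+12 m, ε = −GM/(2a) = −8.002e+14/(2 · 1.4345e+12) J/kg ≈ -278.9 J/kg
(b) e = (rₐ − rₚ)/(rₐ + rₚ) = (2.207e+12 − 6.62e+11)/(2.207e+12 + 6.62e+11) ≈ 0.5385
(c) a = (rₚ + rₐ)/2 = (6.62e+11 + 2.207e+12)/2 ≈ 1.434e+12 m
(d) With a = (rₚ + rₐ)/2 = 1.4345e+12 m, vₐ = √(GM (2/rₐ − 1/a)) = √(8.002e+14 · (2/2.207e+12 − 1/1.4345e+12)) m/s ≈ 12.94 m/s
(e) With a = (rₚ + rₐ)/2 = 1.4345e+12 m, vₚ = √(GM (2/rₚ − 1/a)) = √(8.002e+14 · (2/6.62e+11 − 1/1.4345e+12)) m/s ≈ 43.12 m/s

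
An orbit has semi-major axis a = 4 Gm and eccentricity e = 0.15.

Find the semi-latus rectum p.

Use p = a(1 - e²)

Convert to SI: a = 4 Gm = 4e+09 m.
p = a (1 − e²).
p = 4e+09 · (1 − (0.15)²) = 4e+09 · 0.9775 ≈ 3.91e+09 m = 3.91 Gm.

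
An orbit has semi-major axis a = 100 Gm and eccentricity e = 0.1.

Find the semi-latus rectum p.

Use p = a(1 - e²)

Convert to SI: a = 100 Gm = 1e+11 m.
p = a (1 − e²).
p = 1e+11 · (1 − (0.1)²) = 1e+11 · 0.99 ≈ 9.9e+10 m = 99 Gm.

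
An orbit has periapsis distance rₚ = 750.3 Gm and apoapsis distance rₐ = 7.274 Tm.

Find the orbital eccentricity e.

Convert to SI: rₚ = 750.3 Gm = 7.503e+11 m; rₐ = 7.274 Tm = 7.274e+12 m.
e = (rₐ − rₚ) / (rₐ + rₚ).
e = (7.274e+12 − 7.503e+11) / (7.274e+12 + 7.503e+11) = 6.5237e+12 / 8.0243e+12 ≈ 0.813.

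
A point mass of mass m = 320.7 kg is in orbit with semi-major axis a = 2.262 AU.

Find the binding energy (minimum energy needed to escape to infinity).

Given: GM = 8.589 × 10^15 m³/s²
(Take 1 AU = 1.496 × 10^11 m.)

Convert to SI: a = 2.262 AU = 3.38395e+11 m.
Total orbital energy is E = −GMm/(2a); binding energy is E_bind = −E = GMm/(2a).
E_bind = 8.589e+15 · 320.7 / (2 · 3.38395e+11) J ≈ 4.07e+06 J = 4.07 MJ.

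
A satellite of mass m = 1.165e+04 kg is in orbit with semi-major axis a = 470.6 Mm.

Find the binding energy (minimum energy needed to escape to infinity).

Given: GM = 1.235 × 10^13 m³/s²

Convert to SI: a = 470.6 Mm = 4.706e+08 m.
Total orbital energy is E = −GMm/(2a); binding energy is E_bind = −E = GMm/(2a).
E_bind = 1.235e+13 · 1.165e+04 / (2 · 4.706e+08) J ≈ 1.529e+08 J = 152.9 MJ.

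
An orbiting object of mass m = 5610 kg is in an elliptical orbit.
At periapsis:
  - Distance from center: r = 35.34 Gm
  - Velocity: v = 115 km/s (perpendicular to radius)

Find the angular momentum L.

Convert to SI: r = 35.34 Gm = 3.534e+10 m; v = 115 km/s = 115000 m/s.
Since v is perpendicular to r, L = m · v · r.
L = 5610 · 115000 · 3.534e+10 kg·m²/s ≈ 2.28e+19 kg·m²/s.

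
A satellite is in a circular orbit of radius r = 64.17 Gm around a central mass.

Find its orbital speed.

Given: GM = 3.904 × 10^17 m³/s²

Convert to SI: r = 64.17 Gm = 6.417e+10 m.
For a circular orbit, gravity supplies the centripetal force, so v = √(GM / r).
v = √(3.904e+17 / 6.417e+10) m/s ≈ 2467 m/s = 2.467 km/s.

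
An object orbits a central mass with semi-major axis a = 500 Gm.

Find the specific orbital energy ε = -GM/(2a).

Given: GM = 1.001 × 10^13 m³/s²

Convert to SI: a = 500 Gm = 5e+11 m.
ε = −GM / (2a).
ε = −1.001e+13 / (2 · 5e+11) J/kg ≈ -10.01 J/kg = -10.01 J/kg.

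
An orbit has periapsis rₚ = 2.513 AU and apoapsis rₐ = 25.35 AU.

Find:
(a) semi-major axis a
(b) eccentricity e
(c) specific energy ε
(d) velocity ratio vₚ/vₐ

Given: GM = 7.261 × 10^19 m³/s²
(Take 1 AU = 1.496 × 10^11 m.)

Convert to SI: rₚ = 2.513 AU = 3.75945e+11 m; rₐ = 25.35 AU = 3.79236e+12 m.
(a) a = (rₚ + rₐ)/2 = (3.75945e+11 + 3.79236e+12)/2 ≈ 2.084e+12 m
(b) e = (rₐ − rₚ)/(rₐ + rₚ) = (3.79236e+12 − 3.75945e+11)/(3.79236e+12 + 3.75945e+11) ≈ 0.8196
(c) With a = (rₚ + rₐ)/2 = 2.08415e+12 m, ε = −GM/(2a) = −7.261e+19/(2 · 2.08415e+12) J/kg ≈ -1.742e+07 J/kg
(d) Conservation of angular momentum (rₚvₚ = rₐvₐ) gives vₚ/vₐ = rₐ/rₚ = 3.79236e+12/3.75945e+11 ≈ 10.09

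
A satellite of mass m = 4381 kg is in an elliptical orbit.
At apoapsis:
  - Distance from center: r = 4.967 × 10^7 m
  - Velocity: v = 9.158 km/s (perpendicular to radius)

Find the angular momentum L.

Convert to SI: v = 9.158 km/s = 9158 m/s.
Since v is perpendicular to r, L = m · v · r.
L = 4381 · 9158 · 4.967e+07 kg·m²/s ≈ 1.993e+15 kg·m²/s.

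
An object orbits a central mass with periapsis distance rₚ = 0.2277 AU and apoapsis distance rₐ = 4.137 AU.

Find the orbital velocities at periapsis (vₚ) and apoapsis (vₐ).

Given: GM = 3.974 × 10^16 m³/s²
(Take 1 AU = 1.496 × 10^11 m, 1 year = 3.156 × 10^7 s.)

Convert to SI: rₚ = 0.2277 AU = 3.40639e+10 m; rₐ = 4.137 AU = 6.18895e+11 m.
Use the vis-viva equation v² = GM(2/r − 1/a) with a = (rₚ + rₐ)/2 = (3.40639e+10 + 6.18895e+11)/2 = 3.2648e+11 m.
vₚ = √(GM · (2/rₚ − 1/a)) = √(3.974e+16 · (2/3.40639e+10 − 1/3.2648e+11)) m/s ≈ 1487 m/s = 0.3137 AU/year.
vₐ = √(GM · (2/rₐ − 1/a)) = √(3.974e+16 · (2/6.18895e+11 − 1/3.2648e+11)) m/s ≈ 81.85 m/s = 0.01727 AU/year.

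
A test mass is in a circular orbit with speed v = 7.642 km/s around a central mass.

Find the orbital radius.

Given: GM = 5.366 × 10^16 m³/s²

Convert to SI: v = 7.642 km/s = 7642 m/s.
For a circular orbit, v² = GM / r, so r = GM / v².
r = 5.366e+16 / (7642)² m ≈ 9.188e+08 m = 9.188 × 10^8 m.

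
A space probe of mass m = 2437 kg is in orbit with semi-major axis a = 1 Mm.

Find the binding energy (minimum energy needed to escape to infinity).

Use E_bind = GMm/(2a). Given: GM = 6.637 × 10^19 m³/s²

Convert to SI: a = 1 Mm = 1e+06 m.
Total orbital energy is E = −GMm/(2a); binding energy is E_bind = −E = GMm/(2a).
E_bind = 6.637e+19 · 2437 / (2 · 1e+06) J ≈ 8.087e+16 J = 80.87 PJ.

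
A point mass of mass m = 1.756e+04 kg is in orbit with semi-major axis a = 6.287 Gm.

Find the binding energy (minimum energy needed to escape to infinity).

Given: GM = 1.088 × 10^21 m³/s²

Convert to SI: a = 6.287 Gm = 6.287e+09 m.
Total orbital energy is E = −GMm/(2a); binding energy is E_bind = −E = GMm/(2a).
E_bind = 1.088e+21 · 1.756e+04 / (2 · 6.287e+09) J ≈ 1.519e+15 J = 1.519 PJ.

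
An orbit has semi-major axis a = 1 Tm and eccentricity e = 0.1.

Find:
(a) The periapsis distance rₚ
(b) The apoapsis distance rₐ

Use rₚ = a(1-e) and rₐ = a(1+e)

Convert to SI: a = 1 Tm = 1e+12 m.
(a) rₚ = a(1 − e) = 1e+12 · (1 − 0.1) = 1e+12 · 0.9 ≈ 9e+11 m = 900 Gm.
(b) rₐ = a(1 + e) = 1e+12 · (1 + 0.1) = 1e+12 · 1.1 ≈ 1.1e+12 m = 1.1 Tm.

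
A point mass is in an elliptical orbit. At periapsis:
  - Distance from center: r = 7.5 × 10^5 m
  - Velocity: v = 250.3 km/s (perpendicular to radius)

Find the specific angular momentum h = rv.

Convert to SI: v = 250.3 km/s = 250300 m/s.
With v perpendicular to r, h = r · v.
h = 750000 · 250300 m²/s ≈ 1.877e+11 m²/s.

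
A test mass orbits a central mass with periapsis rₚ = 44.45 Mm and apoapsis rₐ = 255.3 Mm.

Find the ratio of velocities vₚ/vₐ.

Convert to SI: rₚ = 44.45 Mm = 4.445e+07 m; rₐ = 255.3 Mm = 2.553e+08 m.
Conservation of angular momentum gives rₚvₚ = rₐvₐ, so vₚ/vₐ = rₐ/rₚ.
vₚ/vₐ = 2.553e+08 / 4.445e+07 ≈ 5.744.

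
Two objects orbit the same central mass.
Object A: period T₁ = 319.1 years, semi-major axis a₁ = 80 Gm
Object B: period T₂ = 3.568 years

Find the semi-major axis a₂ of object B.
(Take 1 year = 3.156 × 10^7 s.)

Convert to SI: T₁ = 319.1 years = 1.00708e+10 s; a₁ = 80 Gm = 8e+10 m; T₂ = 3.568 years = 1.12606e+08 s.
Kepler's third law: (T₁/T₂)² = (a₁/a₂)³ ⇒ a₂ = a₁ · (T₂/T₁)^(2/3).
T₂/T₁ = 1.12606e+08 / 1.00708e+10 = 0.0111814.
a₂ = 8e+10 · (0.0111814)^(2/3) m ≈ 4e+09 m = 4 Gm.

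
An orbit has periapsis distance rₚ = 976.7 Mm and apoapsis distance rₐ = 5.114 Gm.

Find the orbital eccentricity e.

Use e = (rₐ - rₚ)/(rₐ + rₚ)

Convert to SI: rₚ = 976.7 Mm = 9.767e+08 m; rₐ = 5.114 Gm = 5.114e+09 m.
e = (rₐ − rₚ) / (rₐ + rₚ).
e = (5.114e+09 − 9.767e+08) / (5.114e+09 + 9.767e+08) = 4.1373e+09 / 6.0907e+09 ≈ 0.6793.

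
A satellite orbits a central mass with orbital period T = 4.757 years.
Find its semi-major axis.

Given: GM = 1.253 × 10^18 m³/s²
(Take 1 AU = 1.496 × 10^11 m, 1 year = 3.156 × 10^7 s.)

Convert to SI: T = 4.757 years = 1.50131e+08 s.
Invert Kepler's third law: a = (GM · T² / (4π²))^(1/3).
Substituting T = 1.50131e+08 s and GM = 1.253e+18 m³/s²:
a = (1.253e+18 · (1.50131e+08)² / (4π²))^(1/3) m
a ≈ 8.944e+10 m = 0.5978 AU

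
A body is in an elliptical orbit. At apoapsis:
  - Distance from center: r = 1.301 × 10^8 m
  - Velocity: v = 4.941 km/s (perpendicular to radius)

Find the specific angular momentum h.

Convert to SI: v = 4.941 km/s = 4941 m/s.
With v perpendicular to r, h = r · v.
h = 1.301e+08 · 4941 m²/s ≈ 6.428e+11 m²/s.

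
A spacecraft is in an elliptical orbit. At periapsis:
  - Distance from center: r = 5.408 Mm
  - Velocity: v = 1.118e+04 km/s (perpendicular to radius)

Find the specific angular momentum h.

Convert to SI: r = 5.408 Mm = 5.408e+06 m; v = 1.118e+04 km/s = 1.118e+07 m/s.
With v perpendicular to r, h = r · v.
h = 5.408e+06 · 1.118e+07 m²/s ≈ 6.046e+13 m²/s.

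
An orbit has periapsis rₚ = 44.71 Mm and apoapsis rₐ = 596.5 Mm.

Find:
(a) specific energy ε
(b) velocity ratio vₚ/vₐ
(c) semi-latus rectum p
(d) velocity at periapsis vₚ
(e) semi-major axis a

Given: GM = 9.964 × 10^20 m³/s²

Convert to SI: rₚ = 44.71 Mm = 4.471e+07 m; rₐ = 596.5 Mm = 5.965e+08 m.
(a) With a = (rₚ + rₐ)/2 = 3.20605e+08 m, ε = −GM/(2a) = −9.964e+20/(2 · 3.20605e+08) J/kg ≈ -1.554e+12 J/kg
(b) Conservation of angular momentum (rₚvₚ = rₐvₐ) gives vₚ/vₐ = rₐ/rₚ = 5.965e+08/4.471e+07 ≈ 13.34
(c) From a = (rₚ + rₐ)/2 = 3.20605e+08 m and e = (rₐ − rₚ)/(rₐ + rₚ) = 0.860545, p = a(1 − e²) = 3.20605e+08 · (1 − (0.860545)²) ≈ 8.318e+07 m
(d) With a = (rₚ + rₐ)/2 = 3.20605e+08 m, vₚ = √(GM (2/rₚ − 1/a)) = √(9.964e+20 · (2/4.471e+07 − 1/3.20605e+08)) m/s ≈ 6.439e+06 m/s
(e) a = (rₚ + rₐ)/2 = (4.471e+07 + 5.965e+08)/2 ≈ 3.206e+08 m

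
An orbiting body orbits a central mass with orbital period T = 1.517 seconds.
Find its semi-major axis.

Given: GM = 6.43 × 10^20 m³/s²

Invert Kepler's third law: a = (GM · T² / (4π²))^(1/3).
Substituting T = 1.517 s and GM = 6.43e+20 m³/s²:
a = (6.43e+20 · (1.517)² / (4π²))^(1/3) m
a ≈ 3.347e+06 m = 3.347 Mm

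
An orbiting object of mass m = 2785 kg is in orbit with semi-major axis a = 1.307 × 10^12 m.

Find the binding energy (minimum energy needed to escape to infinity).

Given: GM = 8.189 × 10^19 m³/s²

Total orbital energy is E = −GMm/(2a); binding energy is E_bind = −E = GMm/(2a).
E_bind = 8.189e+19 · 2785 / (2 · 1.307e+12) J ≈ 8.725e+10 J = 87.25 GJ.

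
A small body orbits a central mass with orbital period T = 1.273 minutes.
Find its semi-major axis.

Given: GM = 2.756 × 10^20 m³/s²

Convert to SI: T = 1.273 minutes = 76.38 s.
Invert Kepler's third law: a = (GM · T² / (4π²))^(1/3).
Substituting T = 76.38 s and GM = 2.756e+20 m³/s²:
a = (2.756e+20 · (76.38)² / (4π²))^(1/3) m
a ≈ 3.441e+07 m = 3.441 × 10^7 m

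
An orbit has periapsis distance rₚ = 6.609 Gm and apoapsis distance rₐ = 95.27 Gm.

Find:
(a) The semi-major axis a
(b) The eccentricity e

Convert to SI: rₚ = 6.609 Gm = 6.609e+09 m; rₐ = 95.27 Gm = 9.527e+10 m.
(a) a = (rₚ + rₐ) / 2 = (6.609e+09 + 9.527e+10) / 2 ≈ 5.094e+10 m = 50.94 Gm.
(b) e = (rₐ − rₚ) / (rₐ + rₚ) = (9.527e+10 − 6.609e+09) / (9.527e+10 + 6.609e+09) ≈ 0.8703.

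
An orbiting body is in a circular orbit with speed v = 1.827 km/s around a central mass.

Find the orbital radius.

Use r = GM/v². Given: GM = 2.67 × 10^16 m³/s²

Convert to SI: v = 1.827 km/s = 1827 m/s.
For a circular orbit, v² = GM / r, so r = GM / v².
r = 2.67e+16 / (1827)² m ≈ 7.999e+09 m = 7.999 Gm.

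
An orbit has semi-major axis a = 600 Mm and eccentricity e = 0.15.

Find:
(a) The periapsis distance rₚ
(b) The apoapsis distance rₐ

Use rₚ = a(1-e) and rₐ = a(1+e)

Convert to SI: a = 600 Mm = 6e+08 m.
(a) rₚ = a(1 − e) = 6e+08 · (1 − 0.15) = 6e+08 · 0.85 ≈ 5.1e+08 m = 510 Mm.
(b) rₐ = a(1 + e) = 6e+08 · (1 + 0.15) = 6e+08 · 1.15 ≈ 6.9e+08 m = 690 Mm.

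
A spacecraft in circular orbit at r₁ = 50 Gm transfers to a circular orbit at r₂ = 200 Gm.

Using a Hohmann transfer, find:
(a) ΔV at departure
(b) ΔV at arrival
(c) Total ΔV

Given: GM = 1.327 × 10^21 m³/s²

Convert to SI: r₁ = 50 Gm = 5e+10 m; r₂ = 200 Gm = 2e+11 m.
Transfer semi-major axis: a_t = (r₁ + r₂)/2 = (5e+10 + 2e+11)/2 = 1.25e+11 m.
Circular speeds: v₁ = √(GM/r₁) = 162911 m/s, v₂ = √(GM/r₂) = 81455.5 m/s.
Transfer speeds (vis-viva v² = GM(2/r − 1/a_t)): v₁ᵗ = 206068 m/s, v₂ᵗ = 51517 m/s.
(a) ΔV₁ = |v₁ᵗ − v₁| ≈ 4.316e+04 m/s = 43.16 km/s.
(b) ΔV₂ = |v₂ − v₂ᵗ| ≈ 2.994e+04 m/s = 29.94 km/s.
(c) ΔV_total = ΔV₁ + ΔV₂ ≈ 7.31e+04 m/s = 73.1 km/s.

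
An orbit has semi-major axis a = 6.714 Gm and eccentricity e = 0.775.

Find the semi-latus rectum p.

Convert to SI: a = 6.714 Gm = 6.714e+09 m.
p = a (1 − e²).
p = 6.714e+09 · (1 − (0.775)²) = 6.714e+09 · 0.399375 ≈ 2.681e+09 m = 2.681 Gm.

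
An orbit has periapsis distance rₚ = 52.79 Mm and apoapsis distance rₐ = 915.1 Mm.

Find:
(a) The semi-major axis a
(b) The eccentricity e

Convert to SI: rₚ = 52.79 Mm = 5.279e+07 m; rₐ = 915.1 Mm = 9.151e+08 m.
(a) a = (rₚ + rₐ) / 2 = (5.279e+07 + 9.151e+08) / 2 ≈ 4.839e+08 m = 483.9 Mm.
(b) e = (rₐ − rₚ) / (rₐ + rₚ) = (9.151e+08 − 5.279e+07) / (9.151e+08 + 5.279e+07) ≈ 0.8909.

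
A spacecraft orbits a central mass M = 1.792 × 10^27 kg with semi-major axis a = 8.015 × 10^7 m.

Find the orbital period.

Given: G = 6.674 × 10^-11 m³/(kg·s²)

GM = G · M = 6.674e-11 · 1.792e+27 = 1.19598e+17 m³/s².
Kepler's third law: T = 2π √(a³ / GM).
Substituting a = 8.015e+07 m and GM = 1.19598e+17 m³/s²:
T = 2π √((8.015e+07)³ / 1.19598e+17) s
T ≈ 1.304e+04 s = 3.621 hours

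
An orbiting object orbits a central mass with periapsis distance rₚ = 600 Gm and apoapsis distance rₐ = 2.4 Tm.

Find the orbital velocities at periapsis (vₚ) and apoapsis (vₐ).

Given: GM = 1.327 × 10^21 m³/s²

Convert to SI: rₚ = 600 Gm = 6e+11 m; rₐ = 2.4 Tm = 2.4e+12 m.
Use the vis-viva equation v² = GM(2/r − 1/a) with a = (rₚ + rₐ)/2 = (6e+11 + 2.4e+12)/2 = 1.5e+12 m.
vₚ = √(GM · (2/rₚ − 1/a)) = √(1.327e+21 · (2/6e+11 − 1/1.5e+12)) m/s ≈ 5.949e+04 m/s = 59.49 km/s.
vₐ = √(GM · (2/rₐ − 1/a)) = √(1.327e+21 · (2/2.4e+12 − 1/1.5e+12)) m/s ≈ 1.487e+04 m/s = 14.87 km/s.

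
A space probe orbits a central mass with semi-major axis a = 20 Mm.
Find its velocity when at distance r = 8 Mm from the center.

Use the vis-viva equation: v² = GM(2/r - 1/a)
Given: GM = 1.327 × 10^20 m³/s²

Convert to SI: a = 20 Mm = 2e+07 m; r = 8 Mm = 8e+06 m.
Vis-viva: v = √(GM · (2/r − 1/a)).
2/r − 1/a = 2/8e+06 − 1/2e+07 = 2e-07 m⁻¹.
v = √(1.327e+20 · 2e-07) m/s ≈ 5.152e+06 m/s = 5152 km/s.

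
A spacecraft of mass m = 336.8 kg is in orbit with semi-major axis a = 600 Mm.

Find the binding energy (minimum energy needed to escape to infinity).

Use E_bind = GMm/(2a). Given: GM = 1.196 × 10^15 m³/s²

Convert to SI: a = 600 Mm = 6e+08 m.
Total orbital energy is E = −GMm/(2a); binding energy is E_bind = −E = GMm/(2a).
E_bind = 1.196e+15 · 336.8 / (2 · 6e+08) J ≈ 3.357e+08 J = 335.7 MJ.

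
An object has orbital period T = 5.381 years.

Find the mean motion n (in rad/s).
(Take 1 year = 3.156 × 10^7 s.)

Convert to SI: T = 5.381 years = 1.69824e+08 s.
n = 2π / T.
n = 2π / 1.69824e+08 s ≈ 3.7e-08 rad/s.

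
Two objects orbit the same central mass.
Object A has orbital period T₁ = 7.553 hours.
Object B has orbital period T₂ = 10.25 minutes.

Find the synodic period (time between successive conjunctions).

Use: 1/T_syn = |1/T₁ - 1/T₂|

Convert to SI: T₁ = 7.553 hours = 27190.8 s; T₂ = 10.25 minutes = 615 s.
T_syn = |T₁ · T₂ / (T₁ − T₂)|.
T_syn = |27190.8 · 615 / (27190.8 − 615)| s ≈ 629.2 s = 10.49 minutes.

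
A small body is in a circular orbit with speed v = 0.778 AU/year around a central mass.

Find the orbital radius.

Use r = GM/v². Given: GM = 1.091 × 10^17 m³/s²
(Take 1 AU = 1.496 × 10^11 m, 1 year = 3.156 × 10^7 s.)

Convert to SI: v = 0.778 AU/year = 3687.86 m/s.
For a circular orbit, v² = GM / r, so r = GM / v².
r = 1.091e+17 / (3687.86)² m ≈ 8.022e+09 m = 0.05362 AU.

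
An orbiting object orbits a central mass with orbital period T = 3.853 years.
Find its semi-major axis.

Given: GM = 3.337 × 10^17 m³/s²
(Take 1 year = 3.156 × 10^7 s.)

Convert to SI: T = 3.853 years = 1.21601e+08 s.
Invert Kepler's third law: a = (GM · T² / (4π²))^(1/3).
Substituting T = 1.21601e+08 s and GM = 3.337e+17 m³/s²:
a = (3.337e+17 · (1.21601e+08)² / (4π²))^(1/3) m
a ≈ 5e+10 m = 50 Gm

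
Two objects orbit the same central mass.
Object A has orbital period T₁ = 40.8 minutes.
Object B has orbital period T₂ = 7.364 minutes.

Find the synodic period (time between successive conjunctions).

Convert to SI: T₁ = 40.8 minutes = 2448 s; T₂ = 7.364 minutes = 441.84 s.
T_syn = |T₁ · T₂ / (T₁ − T₂)|.
T_syn = |2448 · 441.84 / (2448 − 441.84)| s ≈ 539.2 s = 8.986 minutes.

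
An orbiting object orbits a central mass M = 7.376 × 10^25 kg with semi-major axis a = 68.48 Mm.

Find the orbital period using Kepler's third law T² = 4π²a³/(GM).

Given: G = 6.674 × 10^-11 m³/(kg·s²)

Convert to SI: a = 68.48 Mm = 6.848e+07 m.
GM = G · M = 6.674e-11 · 7.376e+25 = 4.92274e+15 m³/s².
Kepler's third law: T = 2π √(a³ / GM).
Substituting a = 6.848e+07 m and GM = 4.92274e+15 m³/s²:
T = 2π √((6.848e+07)³ / 4.92274e+15) s
T ≈ 5.075e+04 s = 14.1 hours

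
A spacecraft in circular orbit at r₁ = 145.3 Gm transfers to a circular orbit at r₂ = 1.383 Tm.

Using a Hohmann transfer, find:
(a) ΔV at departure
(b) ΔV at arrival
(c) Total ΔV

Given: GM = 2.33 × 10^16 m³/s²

Convert to SI: r₁ = 145.3 Gm = 1.453e+11 m; r₂ = 1.383 Tm = 1.383e+12 m.
Transfer semi-major axis: a_t = (r₁ + r₂)/2 = (1.453e+11 + 1.383e+12)/2 = 7.6415e+11 m.
Circular speeds: v₁ = √(GM/r₁) = 400.447 m/s, v₂ = √(GM/r₂) = 129.798 m/s.
Transfer speeds (vis-viva v² = GM(2/r − 1/a_t)): v₁ᵗ = 538.725 m/s, v₂ᵗ = 56.5992 m/s.
(a) ΔV₁ = |v₁ᵗ − v₁| ≈ 138.3 m/s = 138.3 m/s.
(b) ΔV₂ = |v₂ − v₂ᵗ| ≈ 73.2 m/s = 73.2 m/s.
(c) ΔV_total = ΔV₁ + ΔV₂ ≈ 211.5 m/s = 211.5 m/s.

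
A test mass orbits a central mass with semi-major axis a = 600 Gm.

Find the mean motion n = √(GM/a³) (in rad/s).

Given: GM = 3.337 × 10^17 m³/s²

Convert to SI: a = 600 Gm = 6e+11 m.
n = √(GM / a³).
n = √(3.337e+17 / (6e+11)³) rad/s ≈ 1.243e-09 rad/s.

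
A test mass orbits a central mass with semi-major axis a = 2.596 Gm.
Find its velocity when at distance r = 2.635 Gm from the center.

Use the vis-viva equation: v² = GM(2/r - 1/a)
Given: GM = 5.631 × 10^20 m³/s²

Convert to SI: a = 2.596 Gm = 2.596e+09 m; r = 2.635 Gm = 2.635e+09 m.
Vis-viva: v = √(GM · (2/r − 1/a)).
2/r − 1/a = 2/2.635e+09 − 1/2.596e+09 = 3.73805e-10 m⁻¹.
v = √(5.631e+20 · 3.73805e-10) m/s ≈ 4.588e+05 m/s = 458.8 km/s.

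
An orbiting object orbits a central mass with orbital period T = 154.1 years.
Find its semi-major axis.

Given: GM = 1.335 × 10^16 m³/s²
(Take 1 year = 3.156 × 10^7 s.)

Convert to SI: T = 154.1 years = 4.8634e+09 s.
Invert Kepler's third law: a = (GM · T² / (4π²))^(1/3).
Substituting T = 4.8634e+09 s and GM = 1.335e+16 m³/s²:
a = (1.335e+16 · (4.8634e+09)² / (4π²))^(1/3) m
a ≈ 2e+11 m = 200 Gm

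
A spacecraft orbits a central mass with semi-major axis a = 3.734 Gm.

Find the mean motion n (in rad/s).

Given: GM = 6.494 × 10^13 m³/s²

Convert to SI: a = 3.734 Gm = 3.734e+09 m.
n = √(GM / a³).
n = √(6.494e+13 / (3.734e+09)³) rad/s ≈ 3.532e-08 rad/s.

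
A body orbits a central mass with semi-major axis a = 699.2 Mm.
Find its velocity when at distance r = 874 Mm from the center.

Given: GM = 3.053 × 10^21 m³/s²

Convert to SI: a = 699.2 Mm = 6.992e+08 m; r = 874 Mm = 8.74e+08 m.
Vis-viva: v = √(GM · (2/r − 1/a)).
2/r − 1/a = 2/8.74e+08 − 1/6.992e+08 = 8.58124e-10 m⁻¹.
v = √(3.053e+21 · 8.58124e-10) m/s ≈ 1.619e+06 m/s = 1619 km/s.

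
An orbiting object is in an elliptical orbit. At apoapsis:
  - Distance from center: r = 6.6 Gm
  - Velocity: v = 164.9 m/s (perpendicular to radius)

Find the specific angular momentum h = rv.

Convert to SI: r = 6.6 Gm = 6.6e+09 m.
With v perpendicular to r, h = r · v.
h = 6.6e+09 · 164.9 m²/s ≈ 1.088e+12 m²/s.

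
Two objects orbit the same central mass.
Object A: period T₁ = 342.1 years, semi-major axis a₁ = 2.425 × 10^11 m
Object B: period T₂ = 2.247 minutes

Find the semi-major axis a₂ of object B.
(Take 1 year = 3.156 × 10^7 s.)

Convert to SI: T₁ = 342.1 years = 1.07967e+10 s; T₂ = 2.247 minutes = 134.82 s.
Kepler's third law: (T₁/T₂)² = (a₁/a₂)³ ⇒ a₂ = a₁ · (T₂/T₁)^(2/3).
T₂/T₁ = 134.82 / 1.07967e+10 = 1.24872e-08.
a₂ = 2.425e+11 · (1.24872e-08)^(2/3) m ≈ 1.305e+06 m = 1.305 × 10^6 m.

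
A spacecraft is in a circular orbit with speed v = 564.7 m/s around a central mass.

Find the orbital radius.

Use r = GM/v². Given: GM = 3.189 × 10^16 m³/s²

For a circular orbit, v² = GM / r, so r = GM / v².
r = 3.189e+16 / (564.7)² m ≈ 1e+11 m = 100 Gm.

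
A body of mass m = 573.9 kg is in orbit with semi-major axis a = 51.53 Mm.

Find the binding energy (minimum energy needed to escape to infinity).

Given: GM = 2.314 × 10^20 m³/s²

Convert to SI: a = 51.53 Mm = 5.153e+07 m.
Total orbital energy is E = −GMm/(2a); binding energy is E_bind = −E = GMm/(2a).
E_bind = 2.314e+20 · 573.9 / (2 · 5.153e+07) J ≈ 1.289e+15 J = 1.289 PJ.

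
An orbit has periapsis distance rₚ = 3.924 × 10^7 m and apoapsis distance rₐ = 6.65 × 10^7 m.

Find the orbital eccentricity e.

e = (rₐ − rₚ) / (rₐ + rₚ).
e = (6.65e+07 − 3.924e+07) / (6.65e+07 + 3.924e+07) = 2.726e+07 / 1.0574e+08 ≈ 0.2578.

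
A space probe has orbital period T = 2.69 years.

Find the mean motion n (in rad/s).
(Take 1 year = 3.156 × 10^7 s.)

Convert to SI: T = 2.69 years = 8.48964e+07 s.
n = 2π / T.
n = 2π / 8.48964e+07 s ≈ 7.401e-08 rad/s.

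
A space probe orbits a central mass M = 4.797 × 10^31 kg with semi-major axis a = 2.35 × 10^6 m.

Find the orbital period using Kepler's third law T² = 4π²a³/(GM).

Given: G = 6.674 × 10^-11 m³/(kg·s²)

GM = G · M = 6.674e-11 · 4.797e+31 = 3.20152e+21 m³/s².
Kepler's third law: T = 2π √(a³ / GM).
Substituting a = 2.35e+06 m and GM = 3.20152e+21 m³/s²:
T = 2π √((2.35e+06)³ / 3.20152e+21) s
T ≈ 0.4 s = 0.4 seconds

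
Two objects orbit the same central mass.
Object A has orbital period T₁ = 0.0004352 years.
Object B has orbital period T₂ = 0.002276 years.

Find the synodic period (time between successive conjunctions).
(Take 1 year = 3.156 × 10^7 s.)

Convert to SI: T₁ = 0.0004352 years = 13734.9 s; T₂ = 0.002276 years = 71830.6 s.
T_syn = |T₁ · T₂ / (T₁ − T₂)|.
T_syn = |13734.9 · 71830.6 / (13734.9 − 71830.6)| s ≈ 1.698e+04 s = 0.0005381 years.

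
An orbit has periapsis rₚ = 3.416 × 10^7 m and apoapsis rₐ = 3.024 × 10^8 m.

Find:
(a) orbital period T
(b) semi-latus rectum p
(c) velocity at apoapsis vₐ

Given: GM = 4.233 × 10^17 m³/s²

(a) With a = (rₚ + rₐ)/2 = 1.6828e+08 m, T = 2π √(a³/GM) = 2π √((1.6828e+08)³/4.233e+17) s ≈ 2.108e+04 s
(b) From a = (rₚ + rₐ)/2 = 1.6828e+08 m and e = (rₐ − rₚ)/(rₐ + rₚ) = 0.797005, p = a(1 − e²) = 1.6828e+08 · (1 − (0.797005)²) ≈ 6.139e+07 m
(c) With a = (rₚ + rₐ)/2 = 1.6828e+08 m, vₐ = √(GM (2/rₐ − 1/a)) = √(4.233e+17 · (2/3.024e+08 − 1/1.6828e+08)) m/s ≈ 1.686e+04 m/s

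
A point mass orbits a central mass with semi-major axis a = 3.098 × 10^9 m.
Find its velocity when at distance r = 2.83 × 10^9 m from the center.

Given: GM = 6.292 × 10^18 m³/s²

Vis-viva: v = √(GM · (2/r − 1/a)).
2/r − 1/a = 2/2.83e+09 − 1/3.098e+09 = 3.83925e-10 m⁻¹.
v = √(6.292e+18 · 3.83925e-10) m/s ≈ 4.915e+04 m/s = 49.15 km/s.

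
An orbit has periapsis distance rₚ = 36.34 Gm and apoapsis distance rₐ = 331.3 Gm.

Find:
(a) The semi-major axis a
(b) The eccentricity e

Convert to SI: rₚ = 36.34 Gm = 3.634e+10 m; rₐ = 331.3 Gm = 3.313e+11 m.
(a) a = (rₚ + rₐ) / 2 = (3.634e+10 + 3.313e+11) / 2 ≈ 1.838e+11 m = 183.8 Gm.
(b) e = (rₐ − rₚ) / (rₐ + rₚ) = (3.313e+11 − 3.634e+10) / (3.313e+11 + 3.634e+10) ≈ 0.8023.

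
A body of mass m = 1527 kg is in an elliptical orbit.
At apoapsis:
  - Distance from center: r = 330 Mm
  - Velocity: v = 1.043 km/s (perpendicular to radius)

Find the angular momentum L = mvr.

Convert to SI: r = 330 Mm = 3.3e+08 m; v = 1.043 km/s = 1043 m/s.
Since v is perpendicular to r, L = m · v · r.
L = 1527 · 1043 · 3.3e+08 kg·m²/s ≈ 5.256e+14 kg·m²/s.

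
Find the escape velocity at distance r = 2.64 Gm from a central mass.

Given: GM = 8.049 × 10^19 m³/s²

Convert to SI: r = 2.64 Gm = 2.64e+09 m.
Escape velocity comes from setting total energy to zero: ½v² − GM/r = 0 ⇒ v_esc = √(2GM / r).
v_esc = √(2 · 8.049e+19 / 2.64e+09) m/s ≈ 2.469e+05 m/s = 246.9 km/s.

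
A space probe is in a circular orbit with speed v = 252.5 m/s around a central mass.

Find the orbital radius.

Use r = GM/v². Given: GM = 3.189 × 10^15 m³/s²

For a circular orbit, v² = GM / r, so r = GM / v².
r = 3.189e+15 / (252.5)² m ≈ 5.002e+10 m = 50.02 Gm.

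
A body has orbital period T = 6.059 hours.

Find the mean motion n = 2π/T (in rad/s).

Convert to SI: T = 6.059 hours = 21812.4 s.
n = 2π / T.
n = 2π / 21812.4 s ≈ 0.0002881 rad/s.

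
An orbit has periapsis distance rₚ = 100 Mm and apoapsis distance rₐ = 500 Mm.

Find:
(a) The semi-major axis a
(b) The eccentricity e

Convert to SI: rₚ = 100 Mm = 1e+08 m; rₐ = 500 Mm = 5e+08 m.
(a) a = (rₚ + rₐ) / 2 = (1e+08 + 5e+08) / 2 ≈ 3e+08 m = 300 Mm.
(b) e = (rₐ − rₚ) / (rₐ + rₚ) = (5e+08 − 1e+08) / (5e+08 + 1e+08) ≈ 0.6667.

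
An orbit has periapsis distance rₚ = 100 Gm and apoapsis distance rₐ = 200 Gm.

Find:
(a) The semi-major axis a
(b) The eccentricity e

Convert to SI: rₚ = 100 Gm = 1e+11 m; rₐ = 200 Gm = 2e+11 m.
(a) a = (rₚ + rₐ) / 2 = (1e+11 + 2e+11) / 2 ≈ 1.5e+11 m = 150 Gm.
(b) e = (rₐ − rₚ) / (rₐ + rₚ) = (2e+11 − 1e+11) / (2e+11 + 1e+11) ≈ 0.3333.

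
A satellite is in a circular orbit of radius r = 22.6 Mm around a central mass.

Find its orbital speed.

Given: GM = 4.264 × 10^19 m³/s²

Convert to SI: r = 22.6 Mm = 2.26e+07 m.
For a circular orbit, gravity supplies the centripetal force, so v = √(GM / r).
v = √(4.264e+19 / 2.26e+07) m/s ≈ 1.374e+06 m/s = 1374 km/s.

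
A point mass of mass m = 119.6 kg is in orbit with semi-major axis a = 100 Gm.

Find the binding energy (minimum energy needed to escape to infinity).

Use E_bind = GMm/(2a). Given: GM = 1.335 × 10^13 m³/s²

Convert to SI: a = 100 Gm = 1e+11 m.
Total orbital energy is E = −GMm/(2a); binding energy is E_bind = −E = GMm/(2a).
E_bind = 1.335e+13 · 119.6 / (2 · 1e+11) J ≈ 7983 J = 7.983 kJ.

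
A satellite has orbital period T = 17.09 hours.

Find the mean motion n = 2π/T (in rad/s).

Convert to SI: T = 17.09 hours = 61524 s.
n = 2π / T.
n = 2π / 61524 s ≈ 0.0001021 rad/s.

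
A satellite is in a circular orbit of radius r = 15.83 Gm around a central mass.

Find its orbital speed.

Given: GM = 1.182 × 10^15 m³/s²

Convert to SI: r = 15.83 Gm = 1.583e+10 m.
For a circular orbit, gravity supplies the centripetal force, so v = √(GM / r).
v = √(1.182e+15 / 1.583e+10) m/s ≈ 273.3 m/s = 273.3 m/s.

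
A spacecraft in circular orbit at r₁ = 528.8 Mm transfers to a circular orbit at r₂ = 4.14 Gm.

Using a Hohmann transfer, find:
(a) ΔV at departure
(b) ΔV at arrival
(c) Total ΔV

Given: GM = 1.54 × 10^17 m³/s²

Convert to SI: r₁ = 528.8 Mm = 5.288e+08 m; r₂ = 4.14 Gm = 4.14e+09 m.
Transfer semi-major axis: a_t = (r₁ + r₂)/2 = (5.288e+08 + 4.14e+09)/2 = 2.3344e+09 m.
Circular speeds: v₁ = √(GM/r₁) = 17065.3 m/s, v₂ = √(GM/r₂) = 6099.02 m/s.
Transfer speeds (vis-viva v² = GM(2/r − 1/a_t)): v₁ᵗ = 22726.2 m/s, v₂ᵗ = 2902.81 m/s.
(a) ΔV₁ = |v₁ᵗ − v₁| ≈ 5661 m/s = 5.661 km/s.
(b) ΔV₂ = |v₂ − v₂ᵗ| ≈ 3196 m/s = 3.196 km/s.
(c) ΔV_total = ΔV₁ + ΔV₂ ≈ 8857 m/s = 8.857 km/s.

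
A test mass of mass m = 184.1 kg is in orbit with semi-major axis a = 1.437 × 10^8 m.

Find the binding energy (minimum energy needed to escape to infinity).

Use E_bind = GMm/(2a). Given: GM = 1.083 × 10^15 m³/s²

Total orbital energy is E = −GMm/(2a); binding energy is E_bind = −E = GMm/(2a).
E_bind = 1.083e+15 · 184.1 / (2 · 1.437e+08) J ≈ 6.937e+08 J = 693.7 MJ.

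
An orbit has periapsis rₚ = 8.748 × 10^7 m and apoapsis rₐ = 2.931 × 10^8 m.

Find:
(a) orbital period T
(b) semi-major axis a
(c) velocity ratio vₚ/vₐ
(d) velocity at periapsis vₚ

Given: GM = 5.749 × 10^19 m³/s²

(a) With a = (rₚ + rₐ)/2 = 1.9029e+08 m, T = 2π √(a³/GM) = 2π √((1.9029e+08)³/5.749e+19) s ≈ 2175 s
(b) a = (rₚ + rₐ)/2 = (8.748e+07 + 2.931e+08)/2 ≈ 1.903e+08 m
(c) Conservation of angular momentum (rₚvₚ = rₐvₐ) gives vₚ/vₐ = rₐ/rₚ = 2.931e+08/8.748e+07 ≈ 3.35
(d) With a = (rₚ + rₐ)/2 = 1.9029e+08 m, vₚ = √(GM (2/rₚ − 1/a)) = √(5.749e+19 · (2/8.748e+07 − 1/1.9029e+08)) m/s ≈ 1.006e+06 m/s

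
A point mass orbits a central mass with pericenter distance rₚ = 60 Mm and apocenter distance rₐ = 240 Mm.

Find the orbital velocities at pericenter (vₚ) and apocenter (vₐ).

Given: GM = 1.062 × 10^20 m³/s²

Convert to SI: rₚ = 60 Mm = 6e+07 m; rₐ = 240 Mm = 2.4e+08 m.
Use the vis-viva equation v² = GM(2/r − 1/a) with a = (rₚ + rₐ)/2 = (6e+07 + 2.4e+08)/2 = 1.5e+08 m.
vₚ = √(GM · (2/rₚ − 1/a)) = √(1.062e+20 · (2/6e+07 − 1/1.5e+08)) m/s ≈ 1.683e+06 m/s = 1683 km/s.
vₐ = √(GM · (2/rₐ − 1/a)) = √(1.062e+20 · (2/2.4e+08 − 1/1.5e+08)) m/s ≈ 4.207e+05 m/s = 420.7 km/s.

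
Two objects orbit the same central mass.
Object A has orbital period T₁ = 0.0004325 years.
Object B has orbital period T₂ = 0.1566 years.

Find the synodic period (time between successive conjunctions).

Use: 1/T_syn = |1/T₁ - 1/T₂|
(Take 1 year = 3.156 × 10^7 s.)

Convert to SI: T₁ = 0.0004325 years = 13649.7 s; T₂ = 0.1566 years = 4.9423e+06 s.
T_syn = |T₁ · T₂ / (T₁ − T₂)|.
T_syn = |13649.7 · 4.9423e+06 / (13649.7 − 4.9423e+06)| s ≈ 1.369e+04 s = 0.0004337 years.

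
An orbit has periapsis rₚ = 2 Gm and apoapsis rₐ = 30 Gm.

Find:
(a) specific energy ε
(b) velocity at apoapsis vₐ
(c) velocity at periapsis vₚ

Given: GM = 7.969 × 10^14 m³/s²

Convert to SI: rₚ = 2 Gm = 2e+09 m; rₐ = 30 Gm = 3e+10 m.
(a) With a = (rₚ + rₐ)/2 = 1.6e+10 m, ε = −GM/(2a) = −7.969e+14/(2 · 1.6e+10) J/kg ≈ -2.49e+04 J/kg
(b) With a = (rₚ + rₐ)/2 = 1.6e+10 m, vₐ = √(GM (2/rₐ − 1/a)) = √(7.969e+14 · (2/3e+10 − 1/1.6e+10)) m/s ≈ 57.62 m/s
(c) With a = (rₚ + rₐ)/2 = 1.6e+10 m, vₚ = √(GM (2/rₚ − 1/a)) = √(7.969e+14 · (2/2e+09 − 1/1.6e+10)) m/s ≈ 864.3 m/s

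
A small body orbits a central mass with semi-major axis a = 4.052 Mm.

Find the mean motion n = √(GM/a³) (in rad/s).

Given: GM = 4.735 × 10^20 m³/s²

Convert to SI: a = 4.052 Mm = 4.052e+06 m.
n = √(GM / a³).
n = √(4.735e+20 / (4.052e+06)³) rad/s ≈ 2.668 rad/s.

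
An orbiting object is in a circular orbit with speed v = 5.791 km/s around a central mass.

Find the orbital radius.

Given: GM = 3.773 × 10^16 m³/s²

Convert to SI: v = 5.791 km/s = 5791 m/s.
For a circular orbit, v² = GM / r, so r = GM / v².
r = 3.773e+16 / (5791)² m ≈ 1.125e+09 m = 1.125 Gm.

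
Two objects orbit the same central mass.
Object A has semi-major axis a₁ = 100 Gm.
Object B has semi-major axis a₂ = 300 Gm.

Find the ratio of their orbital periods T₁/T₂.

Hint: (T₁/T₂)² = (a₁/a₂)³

Convert to SI: a₁ = 100 Gm = 1e+11 m; a₂ = 300 Gm = 3e+11 m.
From Kepler's third law, (T₁/T₂)² = (a₁/a₂)³, so T₁/T₂ = (a₁/a₂)^(3/2).
a₁/a₂ = 1e+11 / 3e+11 = 0.333333.
T₁/T₂ = (0.333333)^(3/2) ≈ 0.1925.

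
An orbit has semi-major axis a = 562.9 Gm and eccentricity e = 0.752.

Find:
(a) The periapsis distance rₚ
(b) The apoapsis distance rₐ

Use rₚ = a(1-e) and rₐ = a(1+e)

Convert to SI: a = 562.9 Gm = 5.629e+11 m.
(a) rₚ = a(1 − e) = 5.629e+11 · (1 − 0.752) = 5.629e+11 · 0.248 ≈ 1.396e+11 m = 139.6 Gm.
(b) rₐ = a(1 + e) = 5.629e+11 · (1 + 0.752) = 5.629e+11 · 1.752 ≈ 9.862e+11 m = 986.2 Gm.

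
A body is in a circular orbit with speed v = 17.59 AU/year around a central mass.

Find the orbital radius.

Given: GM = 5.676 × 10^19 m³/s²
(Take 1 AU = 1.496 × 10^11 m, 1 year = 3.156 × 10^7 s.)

Convert to SI: v = 17.59 AU/year = 83379.7 m/s.
For a circular orbit, v² = GM / r, so r = GM / v².
r = 5.676e+19 / (83379.7)² m ≈ 8.164e+09 m = 0.05457 AU.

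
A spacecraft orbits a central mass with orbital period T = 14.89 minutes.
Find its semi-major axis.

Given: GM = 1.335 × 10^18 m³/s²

Convert to SI: T = 14.89 minutes = 893.4 s.
Invert Kepler's third law: a = (GM · T² / (4π²))^(1/3).
Substituting T = 893.4 s and GM = 1.335e+18 m³/s²:
a = (1.335e+18 · (893.4)² / (4π²))^(1/3) m
a ≈ 3e+07 m = 30 Mm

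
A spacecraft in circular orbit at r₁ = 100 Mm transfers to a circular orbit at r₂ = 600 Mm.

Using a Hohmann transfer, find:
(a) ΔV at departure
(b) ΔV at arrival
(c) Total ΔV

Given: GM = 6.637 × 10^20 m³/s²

Convert to SI: r₁ = 100 Mm = 1e+08 m; r₂ = 600 Mm = 6e+08 m.
Transfer semi-major axis: a_t = (r₁ + r₂)/2 = (1e+08 + 6e+08)/2 = 3.5e+08 m.
Circular speeds: v₁ = √(GM/r₁) = 2.57624e+06 m/s, v₂ = √(GM/r₂) = 1.05174e+06 m/s.
Transfer speeds (vis-viva v² = GM(2/r − 1/a_t)): v₁ᵗ = 3.37309e+06 m/s, v₂ᵗ = 562181 m/s.
(a) ΔV₁ = |v₁ᵗ − v₁| ≈ 7.968e+05 m/s = 796.8 km/s.
(b) ΔV₂ = |v₂ − v₂ᵗ| ≈ 4.896e+05 m/s = 489.6 km/s.
(c) ΔV_total = ΔV₁ + ΔV₂ ≈ 1.286e+06 m/s = 1286 km/s.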